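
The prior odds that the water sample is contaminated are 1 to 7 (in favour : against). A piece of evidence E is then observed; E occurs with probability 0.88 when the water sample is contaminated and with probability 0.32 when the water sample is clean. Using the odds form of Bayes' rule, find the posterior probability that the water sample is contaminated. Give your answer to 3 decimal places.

Prior odds = 1/7 = 0.14286. In log-odds, ln(0.14286) = -1.9459.
Add log likelihood ratio: ln(2.7500) = 1.0116.
Posterior log-odds = -0.93431, so posterior odds = exp(-0.93431) = 0.39286. Converting, P(H|E) = 0.39286/1.3929 = 0.282.

Posterior probability ≈ 0.282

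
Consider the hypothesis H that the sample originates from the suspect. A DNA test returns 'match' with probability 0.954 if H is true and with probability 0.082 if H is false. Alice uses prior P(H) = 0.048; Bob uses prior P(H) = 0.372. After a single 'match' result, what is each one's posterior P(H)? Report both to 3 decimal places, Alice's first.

P('+'|H) = 0.954, P('+'|¬H) = 0.082.
Alice: numerator 0.954·0.048 = 0.045792; evidence = 0.045792+0.082·0.952 = 0.12386; posterior = 0.370.
Bob: numerator 0.954·0.372 = 0.35489; evidence = 0.35489+0.082·0.628 = 0.40638; posterior = 0.873.

Alice: 0.370; Bob: 0.873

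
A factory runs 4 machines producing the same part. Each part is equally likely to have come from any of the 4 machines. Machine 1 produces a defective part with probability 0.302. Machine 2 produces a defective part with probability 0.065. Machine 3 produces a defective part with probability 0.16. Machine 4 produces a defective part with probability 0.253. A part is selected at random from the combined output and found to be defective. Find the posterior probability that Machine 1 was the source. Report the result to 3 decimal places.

Posterior probability ≈ 0.387

Tabulate prior·likelihood by source: [1] prior 0.25, lik 0.302, product 0.07550; [2] prior 0.25, lik 0.065, product 0.01625; [3] prior 0.25, lik 0.16, product 0.04000; [4] prior 0.25, lik 0.253, product 0.06325.
Normalizing constant = 0.19500; the posterior for Machine 1 is its product over the sum, 0.07550/0.19500 = 0.387.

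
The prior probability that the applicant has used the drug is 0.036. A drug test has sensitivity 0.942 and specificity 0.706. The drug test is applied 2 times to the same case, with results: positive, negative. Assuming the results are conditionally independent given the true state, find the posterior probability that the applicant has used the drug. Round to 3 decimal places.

With H the event that the applicant has used the drug, the joint likelihood of the observed sequence is P(data|H) = 0.942·0.058 = 0.054636 and P(data|¬H) = 0.294·0.706 = 0.20756.
Bayes: P(H|data) = 0.036·0.054636 / (0.036·0.054636 + 0.964·0.20756) = 0.0019669/0.20206 = 0.0097.

Posterior P(H) ≈ 0.010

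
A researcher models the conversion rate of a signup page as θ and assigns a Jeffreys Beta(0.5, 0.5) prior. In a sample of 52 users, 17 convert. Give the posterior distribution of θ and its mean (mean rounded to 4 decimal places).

Observing 17 successes and 35 failures updates Beta(0.5, 0.5) by adding the success and failure counts to the two shape parameters: α = 0.5+17 = 17.5, β = 0.5+35 = 35.5.
Posterior mean = α/(α+β) = 17.5/53 = 0.3302.

Posterior: Beta(17.5, 35.5); mean ≈ 0.3302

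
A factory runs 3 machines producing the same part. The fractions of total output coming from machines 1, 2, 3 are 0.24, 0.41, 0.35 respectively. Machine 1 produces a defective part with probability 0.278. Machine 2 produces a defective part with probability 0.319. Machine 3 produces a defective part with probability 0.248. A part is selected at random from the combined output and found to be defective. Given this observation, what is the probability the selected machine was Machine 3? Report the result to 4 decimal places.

Tabulate prior·likelihood by source: [1] prior 0.24, lik 0.278, product 0.06672; [2] prior 0.41, lik 0.319, product 0.1308; [3] prior 0.35, lik 0.248, product 0.08680.
Normalizing constant = 0.28431; the posterior for Machine 3 is its product over the sum, 0.08680/0.28431 = 0.3053.

Posterior probability ≈ 0.3053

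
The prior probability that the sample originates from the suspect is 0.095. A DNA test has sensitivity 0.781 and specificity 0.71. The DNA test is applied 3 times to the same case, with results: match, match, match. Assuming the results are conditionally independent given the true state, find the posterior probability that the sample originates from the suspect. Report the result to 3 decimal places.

Posterior P(H) ≈ 0.672

Let H be the event that the sample originates from the suspect; start with P(H) = 0.095. P('match'|H) = 0.781, P('match'|¬H) = 0.29.
Update on result 1 ('match'): P(H) ← 0.781·0.0950 / (0.781·0.0950 + 0.29·0.9050) = 0.074195/0.33665 = 0.2204.
Update on result 2 ('match'): P(H) ← 0.781·0.2204 / (0.781·0.2204 + 0.29·0.7796) = 0.17213/0.39821 = 0.4323.
Update on result 3 ('match'): P(H) ← 0.781·0.4323 / (0.781·0.4323 + 0.29·0.5677) = 0.33759/0.50224 = 0.6722.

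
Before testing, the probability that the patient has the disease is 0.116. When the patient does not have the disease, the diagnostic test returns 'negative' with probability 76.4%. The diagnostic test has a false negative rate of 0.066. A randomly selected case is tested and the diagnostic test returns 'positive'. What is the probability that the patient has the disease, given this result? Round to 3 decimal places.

Let H be the event that the patient has the disease. P(H) = 0.116, so P(¬H) = 0.884. With E the 'positive' result, P(E|H) = 0.934 and P(E|¬H) = 0.236.
P(E) = 0.934·0.116 + 0.236·0.884 = 0.10834 + 0.20862 = 0.31697.
By Bayes' theorem, P(H|E) = 0.10834 / 0.31697 = 0.342.

P(H | E) ≈ 0.342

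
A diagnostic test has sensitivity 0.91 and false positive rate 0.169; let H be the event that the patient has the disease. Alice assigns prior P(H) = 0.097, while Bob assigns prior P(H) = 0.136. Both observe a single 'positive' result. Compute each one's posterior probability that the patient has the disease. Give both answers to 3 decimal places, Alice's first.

Alice: 0.366; Bob: 0.459

P('+'|H) = 0.91, P('+'|¬H) = 0.169.
Alice: numerator 0.91·0.097 = 0.088270; evidence = 0.088270+0.169·0.903 = 0.24088; posterior = 0.366.
Bob: numerator 0.91·0.136 = 0.12376; evidence = 0.12376+0.169·0.864 = 0.26978; posterior = 0.459.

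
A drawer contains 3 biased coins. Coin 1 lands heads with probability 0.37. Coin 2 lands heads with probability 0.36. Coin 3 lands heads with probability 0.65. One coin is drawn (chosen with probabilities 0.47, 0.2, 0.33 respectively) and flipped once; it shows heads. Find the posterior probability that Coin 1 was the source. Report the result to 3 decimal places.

Tabulate prior·likelihood by source: [1] prior 0.47, lik 0.37, product 0.1739; [2] prior 0.2, lik 0.36, product 0.07200; [3] prior 0.33, lik 0.65, product 0.2145.
Normalizing constant = 0.46040; the posterior for Coin 1 is its product over the sum, 0.1739/0.46040 = 0.378.

Posterior probability ≈ 0.378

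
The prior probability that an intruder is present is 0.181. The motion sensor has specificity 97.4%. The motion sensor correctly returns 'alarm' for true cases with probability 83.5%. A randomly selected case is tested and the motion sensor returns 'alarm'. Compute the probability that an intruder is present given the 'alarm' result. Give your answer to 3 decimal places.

Let H be the event that an intruder is present. P(H) = 0.181, so P(¬H) = 0.819. With E the 'alarm' result, P(E|H) = 0.835 and P(E|¬H) = 0.026.
P(E) = 0.835·0.181 + 0.026·0.819 = 0.15113 + 0.021294 = 0.17243.
By Bayes' theorem, P(H|E) = 0.15113 / 0.17243 = 0.877.

P(H | E) ≈ 0.877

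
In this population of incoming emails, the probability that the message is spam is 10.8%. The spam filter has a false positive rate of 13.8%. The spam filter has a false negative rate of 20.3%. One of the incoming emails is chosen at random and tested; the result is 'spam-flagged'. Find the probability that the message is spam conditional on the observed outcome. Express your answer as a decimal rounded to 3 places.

Let H be the event that the message is spam. P(H) = 0.108, so P(¬H) = 0.892. With E the 'spam-flagged' result, P(E|H) = 0.797 and P(E|¬H) = 0.138.
P(E) = 0.797·0.108 + 0.138·0.892 = 0.086076 + 0.12310 = 0.20917.
By Bayes' theorem, P(H|E) = 0.086076 / 0.20917 = 0.412.

P(H | E) ≈ 0.412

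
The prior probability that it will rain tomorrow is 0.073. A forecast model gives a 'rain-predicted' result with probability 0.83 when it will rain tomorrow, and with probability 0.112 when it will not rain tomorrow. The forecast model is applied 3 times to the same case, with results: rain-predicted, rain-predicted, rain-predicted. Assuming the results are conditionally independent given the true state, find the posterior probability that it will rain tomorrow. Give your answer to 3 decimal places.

Posterior P(H) ≈ 0.970

With H the event that it will rain tomorrow, the joint likelihood of the observed sequence is P(data|H) = 0.83·0.83·0.83 = 0.57179 and P(data|¬H) = 0.112·0.112·0.112 = 0.0014049.
Bayes: P(H|data) = 0.073·0.57179 / (0.073·0.57179 + 0.927·0.0014049) = 0.041740/0.043043 = 0.9697.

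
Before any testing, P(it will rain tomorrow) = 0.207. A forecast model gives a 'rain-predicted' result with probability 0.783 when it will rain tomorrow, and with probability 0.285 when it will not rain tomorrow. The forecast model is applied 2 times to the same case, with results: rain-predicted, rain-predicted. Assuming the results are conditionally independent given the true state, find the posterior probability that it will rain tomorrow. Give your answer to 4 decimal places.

Posterior P(H) ≈ 0.6633

With H the event that it will rain tomorrow, the joint likelihood of the observed sequence is P(data|H) = 0.783·0.783 = 0.61309 and P(data|¬H) = 0.285·0.285 = 0.081225.
Bayes: P(H|data) = 0.207·0.61309 / (0.207·0.61309 + 0.793·0.081225) = 0.12691/0.19132 = 0.6633.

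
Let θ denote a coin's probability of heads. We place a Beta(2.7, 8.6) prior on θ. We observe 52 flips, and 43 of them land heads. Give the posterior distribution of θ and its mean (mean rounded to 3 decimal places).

The binomial likelihood is conjugate to the Beta prior: with 43 successes and 9 failures, the posterior is Beta(2.7+43, 8.6+9) = Beta(45.7, 17.6).
E[θ | data] = 45.7/(45.7+17.6) = 0.722.

Posterior: Beta(45.7, 17.6); mean ≈ 0.722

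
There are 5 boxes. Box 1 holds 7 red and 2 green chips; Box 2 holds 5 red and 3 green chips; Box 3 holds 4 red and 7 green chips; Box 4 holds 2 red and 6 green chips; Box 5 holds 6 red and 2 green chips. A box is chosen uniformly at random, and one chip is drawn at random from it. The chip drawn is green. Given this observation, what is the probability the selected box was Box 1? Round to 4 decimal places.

Posterior probability ≈ 0.0995

Tabulate prior·likelihood by source: [1] prior 0.2, lik 0.2222, product 0.04444; [2] prior 0.2, lik 0.375, product 0.07500; [3] prior 0.2, lik 0.6364, product 0.1273; [4] prior 0.2, lik 0.75, product 0.1500; [5] prior 0.2, lik 0.25, product 0.05000.
Normalizing constant = 0.44672; the posterior for Box 1 is its product over the sum, 0.04444/0.44672 = 0.0995.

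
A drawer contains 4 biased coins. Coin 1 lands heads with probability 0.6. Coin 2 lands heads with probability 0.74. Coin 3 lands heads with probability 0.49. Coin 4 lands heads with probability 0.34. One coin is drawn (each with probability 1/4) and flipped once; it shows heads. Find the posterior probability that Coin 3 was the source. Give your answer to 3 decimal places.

Tabulate prior·likelihood by source: [1] prior 0.25, lik 0.6, product 0.1500; [2] prior 0.25, lik 0.74, product 0.1850; [3] prior 0.25, lik 0.49, product 0.1225; [4] prior 0.25, lik 0.34, product 0.08500.
Normalizing constant = 0.54250; the posterior for Coin 3 is its product over the sum, 0.1225/0.54250 = 0.226.

Posterior probability ≈ 0.226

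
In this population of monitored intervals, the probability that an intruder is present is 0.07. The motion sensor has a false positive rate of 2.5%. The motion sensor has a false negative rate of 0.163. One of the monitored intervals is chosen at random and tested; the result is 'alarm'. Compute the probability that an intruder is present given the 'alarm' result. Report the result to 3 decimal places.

P(H | E) ≈ 0.716

Write H for 'an intruder is present'. Prior odds H:¬H = 0.07/0.93 = 0.075269. For the 'alarm' outcome, the likelihood ratio is 0.837/0.025 = 33.480.
Posterior odds = 0.075269 × 33.480 = 2.5200, so P(H|E) = 2.5200/(1+2.5200) = 0.716.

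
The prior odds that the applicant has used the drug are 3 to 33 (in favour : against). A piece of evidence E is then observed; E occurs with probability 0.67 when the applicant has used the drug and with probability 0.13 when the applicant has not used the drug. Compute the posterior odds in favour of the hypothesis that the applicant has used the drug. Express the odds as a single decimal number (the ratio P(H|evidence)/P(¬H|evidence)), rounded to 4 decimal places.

Posterior odds ≈ 0.4685

Prior odds = 3/33 = 0.090909. In log-odds, ln(0.090909) = -2.3979.
Add log likelihood ratio: ln(5.1538) = 1.6397.
Posterior log-odds = -0.75815, so posterior odds = exp(-0.75815) = 0.46853.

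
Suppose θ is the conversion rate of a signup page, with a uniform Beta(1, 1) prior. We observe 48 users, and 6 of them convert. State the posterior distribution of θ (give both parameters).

Observing 6 successes and 42 failures updates Beta(1, 1) by adding the success and failure counts to the two shape parameters: α = 1+6 = 7, β = 1+42 = 43.

Posterior: Beta(7, 43)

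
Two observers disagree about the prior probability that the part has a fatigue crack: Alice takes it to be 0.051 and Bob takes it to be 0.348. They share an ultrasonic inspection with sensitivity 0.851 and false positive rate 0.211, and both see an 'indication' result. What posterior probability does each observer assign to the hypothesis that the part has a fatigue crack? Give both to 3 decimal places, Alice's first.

P('+'|H) = 0.851, P('+'|¬H) = 0.211.
Alice: numerator 0.851·0.051 = 0.043401; evidence = 0.043401+0.211·0.949 = 0.24364; posterior = 0.178.
Bob: numerator 0.851·0.348 = 0.29615; evidence = 0.29615+0.211·0.652 = 0.43372; posterior = 0.683.

Alice: 0.178; Bob: 0.683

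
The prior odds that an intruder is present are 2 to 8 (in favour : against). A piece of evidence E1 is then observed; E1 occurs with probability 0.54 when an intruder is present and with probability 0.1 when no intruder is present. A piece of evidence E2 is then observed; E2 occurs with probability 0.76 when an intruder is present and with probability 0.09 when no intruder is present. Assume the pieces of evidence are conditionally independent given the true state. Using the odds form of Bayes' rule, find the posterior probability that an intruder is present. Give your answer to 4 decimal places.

Posterior probability ≈ 0.9194

Prior odds = 2/8 = 0.25000. In log-odds, ln(0.25000) = -1.3863.
Add log likelihood ratios: ln(5.4000) + ln(8.4444) = 3.8199.
Posterior log-odds = 2.4336, so posterior odds = exp(2.4336) = 11.400. Converting, P(H|E) = 11.400/12.400 = 0.9194.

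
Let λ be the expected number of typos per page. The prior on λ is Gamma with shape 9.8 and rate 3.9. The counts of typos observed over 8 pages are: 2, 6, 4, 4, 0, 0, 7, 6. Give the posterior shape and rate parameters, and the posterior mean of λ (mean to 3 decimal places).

The Poisson likelihood adds the total count to the shape and the number of exposure periods to the rate. Here ∑xᵢ = 29 and n = 8, so shape 9.8→38.8 and rate 3.9→11.9.
Posterior mean = shape/rate = 38.8/11.9 = 3.261.

Posterior: Gamma(shape=38.8, rate=11.9); mean ≈ 3.261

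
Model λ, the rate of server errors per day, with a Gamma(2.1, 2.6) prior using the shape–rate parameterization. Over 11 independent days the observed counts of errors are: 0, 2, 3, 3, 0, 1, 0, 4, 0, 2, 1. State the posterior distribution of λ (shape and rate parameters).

Posterior: Gamma(shape=18.1, rate=13.6)

Total count ∑xᵢ = 16 over n = 11 days.
Gamma is conjugate to the Poisson likelihood: posterior is Gamma(shape = 2.1+16 = 18.1, rate = 2.6+11 = 13.6).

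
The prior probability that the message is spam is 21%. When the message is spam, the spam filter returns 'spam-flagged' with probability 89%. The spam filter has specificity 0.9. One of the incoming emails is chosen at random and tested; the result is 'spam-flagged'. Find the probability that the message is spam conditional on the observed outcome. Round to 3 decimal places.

P(H | E) ≈ 0.703

Write H for 'the message is spam'. Prior odds H:¬H = 0.21/0.79 = 0.26582. For the 'spam-flagged' outcome, the likelihood ratio is 0.89/0.1 = 8.9000.
Posterior odds = 0.26582 × 8.9000 = 2.3658, so P(H|E) = 2.3658/(1+2.3658) = 0.703.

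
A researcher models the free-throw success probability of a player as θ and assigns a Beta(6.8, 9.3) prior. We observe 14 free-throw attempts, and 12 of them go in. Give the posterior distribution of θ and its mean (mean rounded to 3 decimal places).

Posterior: Beta(18.8, 11.3); mean ≈ 0.625

The binomial likelihood is conjugate to the Beta prior: with 12 successes and 2 failures, the posterior is Beta(6.8+12, 9.3+2) = Beta(18.8, 11.3).
Posterior mean = α/(α+β) = 18.8/30.1 = 0.625.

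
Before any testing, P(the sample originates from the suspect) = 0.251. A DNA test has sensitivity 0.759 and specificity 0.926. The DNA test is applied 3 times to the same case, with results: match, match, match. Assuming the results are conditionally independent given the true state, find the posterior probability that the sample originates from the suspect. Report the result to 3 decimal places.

Posterior P(H) ≈ 0.997

With H the event that the sample originates from the suspect, the joint likelihood of the observed sequence is P(data|H) = 0.759·0.759·0.759 = 0.43725 and P(data|¬H) = 0.074·0.074·0.074 = 0.00040522.
Bayes: P(H|data) = 0.251·0.43725 / (0.251·0.43725 + 0.749·0.00040522) = 0.10975/0.11005 = 0.9972.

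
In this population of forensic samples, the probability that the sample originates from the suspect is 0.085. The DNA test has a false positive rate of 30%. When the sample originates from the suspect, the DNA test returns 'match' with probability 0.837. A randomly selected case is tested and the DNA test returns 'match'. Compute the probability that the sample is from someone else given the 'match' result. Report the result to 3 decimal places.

Write H for 'the sample originates from the suspect'. Prior odds H:¬H = 0.085/0.915 = 0.092896. For the 'match' outcome, the likelihood ratio is 0.837/0.3 = 2.7900.
Posterior odds = 0.092896 × 2.7900 = 0.25918, so P(H|E) = 0.25918/(1+0.25918) = 0.206. Then P(¬H|E) = 1 − 0.206 = 0.794.

P(¬H | E) ≈ 0.794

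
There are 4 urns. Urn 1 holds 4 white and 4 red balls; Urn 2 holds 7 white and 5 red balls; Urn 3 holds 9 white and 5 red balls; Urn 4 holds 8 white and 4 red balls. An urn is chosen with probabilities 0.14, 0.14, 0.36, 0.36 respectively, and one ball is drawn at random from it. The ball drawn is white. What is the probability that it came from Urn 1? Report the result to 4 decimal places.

Posterior probability ≈ 0.1123

Tabulate prior·likelihood by source: [1] prior 0.14, lik 0.5, product 0.07000; [2] prior 0.14, lik 0.5833, product 0.08167; [3] prior 0.36, lik 0.6429, product 0.2314; [4] prior 0.36, lik 0.6667, product 0.2400.
Normalizing constant = 0.62310; the posterior for Urn 1 is its product over the sum, 0.07000/0.62310 = 0.1123.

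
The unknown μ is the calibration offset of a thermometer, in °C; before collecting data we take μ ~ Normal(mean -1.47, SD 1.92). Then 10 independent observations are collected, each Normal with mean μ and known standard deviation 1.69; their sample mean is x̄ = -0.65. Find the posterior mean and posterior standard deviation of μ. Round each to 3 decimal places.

Posterior mean ≈ -0.709; posterior SD ≈ 0.515

Prior precision 1/τ₀² = 1/1.92² = 0.271267; data precision n/σ² = 10/1.69² = 3.50128.
Posterior precision = 0.271267 + 3.50128 = 3.77255, giving posterior SD = 1/√3.77255 = 0.515.
Posterior mean = (0.271267·-1.47 + 3.50128·-0.65) / 3.77255 = -0.709.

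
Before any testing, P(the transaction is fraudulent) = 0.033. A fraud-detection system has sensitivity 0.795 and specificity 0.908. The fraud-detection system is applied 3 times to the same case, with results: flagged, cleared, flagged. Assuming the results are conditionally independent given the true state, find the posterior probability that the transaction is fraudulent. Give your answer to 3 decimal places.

Posterior P(H) ≈ 0.365

Let H be the event that the transaction is fraudulent; start with P(H) = 0.033. P('flagged'|H) = 0.795, P('flagged'|¬H) = 0.092.
Update on result 1 ('flagged'): P(H) ← 0.795·0.0330 / (0.795·0.0330 + 0.092·0.9670) = 0.026235/0.11520 = 0.2277.
Update on result 2 ('cleared'): P(H) ← 0.205·0.2277 / (0.205·0.2277 + 0.908·0.7723) = 0.046686/0.74790 = 0.0624.
Update on result 3 ('flagged'): P(H) ← 0.795·0.0624 / (0.795·0.0624 + 0.092·0.9376) = 0.049626/0.13588 = 0.3652.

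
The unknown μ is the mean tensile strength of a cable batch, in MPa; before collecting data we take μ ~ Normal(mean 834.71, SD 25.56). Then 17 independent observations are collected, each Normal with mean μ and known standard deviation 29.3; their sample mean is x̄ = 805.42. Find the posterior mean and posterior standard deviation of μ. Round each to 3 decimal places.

Prior precision 1/τ₀² = 1/25.56² = 0.00153066; data precision n/σ² = 17/29.3² = 0.0198022.
Posterior precision = 0.00153066 + 0.0198022 = 0.0213329, giving posterior SD = 1/√0.0213329 = 6.847.
Posterior mean = (0.00153066·834.71 + 0.0198022·805.42) / 0.0213329 = 807.522.

Posterior mean ≈ 807.522; posterior SD ≈ 6.847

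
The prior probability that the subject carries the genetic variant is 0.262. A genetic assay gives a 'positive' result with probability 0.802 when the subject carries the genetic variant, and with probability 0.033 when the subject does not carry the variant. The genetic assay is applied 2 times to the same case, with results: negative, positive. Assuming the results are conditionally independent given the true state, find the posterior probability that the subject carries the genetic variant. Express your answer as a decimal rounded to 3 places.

With H the event that the subject carries the genetic variant, the joint likelihood of the observed sequence is P(data|H) = 0.198·0.802 = 0.15880 and P(data|¬H) = 0.967·0.033 = 0.031911.
Bayes: P(H|data) = 0.262·0.15880 / (0.262·0.15880 + 0.738·0.031911) = 0.041605/0.065155 = 0.6385.

Posterior P(H) ≈ 0.639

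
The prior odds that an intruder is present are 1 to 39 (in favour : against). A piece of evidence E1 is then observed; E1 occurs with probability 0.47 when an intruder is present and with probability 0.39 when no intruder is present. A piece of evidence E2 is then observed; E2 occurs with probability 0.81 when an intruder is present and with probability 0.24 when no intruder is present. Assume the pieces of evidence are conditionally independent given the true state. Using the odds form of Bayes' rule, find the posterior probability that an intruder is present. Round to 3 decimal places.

Prior odds = 1/39 = 0.025641. In log-odds, ln(0.025641) = -3.6636.
Add log likelihood ratios: ln(1.2051) + ln(3.3750) = 1.4030.
Posterior log-odds = -2.2606, so posterior odds = exp(-2.2606) = 0.10429. Converting, P(H|E) = 0.10429/1.1043 = 0.094.

Posterior probability ≈ 0.094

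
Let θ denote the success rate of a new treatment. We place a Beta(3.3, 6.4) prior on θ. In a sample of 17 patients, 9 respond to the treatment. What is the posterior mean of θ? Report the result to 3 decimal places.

Observing 9 successes and 8 failures updates Beta(3.3, 6.4) by adding the success and failure counts to the two shape parameters: α = 3.3+9 = 12.3, β = 6.4+8 = 14.4.
E[θ | data] = 12.3/(12.3+14.4) = 0.461.

Posterior mean ≈ 0.461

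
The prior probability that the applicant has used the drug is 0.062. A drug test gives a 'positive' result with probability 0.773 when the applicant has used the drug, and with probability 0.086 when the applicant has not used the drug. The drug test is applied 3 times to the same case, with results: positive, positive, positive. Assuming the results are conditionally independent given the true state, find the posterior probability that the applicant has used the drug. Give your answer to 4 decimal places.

Posterior P(H) ≈ 0.9796

With H the event that the applicant has used the drug, the joint likelihood of the observed sequence is P(data|H) = 0.773·0.773·0.773 = 0.46189 and P(data|¬H) = 0.086·0.086·0.086 = 0.00063606.
Bayes: P(H|data) = 0.062·0.46189 / (0.062·0.46189 + 0.938·0.00063606) = 0.028637/0.029234 = 0.9796.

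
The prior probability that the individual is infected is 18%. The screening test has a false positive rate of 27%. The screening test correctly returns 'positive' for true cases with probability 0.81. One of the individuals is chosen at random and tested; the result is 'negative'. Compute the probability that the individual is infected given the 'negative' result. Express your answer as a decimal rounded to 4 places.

Let H be the event that the individual is infected. P(H) = 0.18, so P(¬H) = 0.82. With E the 'negative' result, P(E|H) = 0.19 and P(E|¬H) = 0.73.
P(E) = 0.19·0.18 + 0.73·0.82 = 0.034200 + 0.59860 = 0.63280.
By Bayes' theorem, P(H|E) = 0.034200 / 0.63280 = 0.0540.

P(H | E) ≈ 0.0540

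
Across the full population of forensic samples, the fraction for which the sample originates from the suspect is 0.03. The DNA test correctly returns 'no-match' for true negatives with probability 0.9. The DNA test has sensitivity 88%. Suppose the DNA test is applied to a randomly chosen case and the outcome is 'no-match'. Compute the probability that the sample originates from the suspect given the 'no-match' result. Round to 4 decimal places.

Write H for 'the sample originates from the suspect'. Prior odds H:¬H = 0.03/0.97 = 0.030928. For the 'no-match' outcome, the likelihood ratio is 0.12/0.9 = 0.13333.
Posterior odds = 0.030928 × 0.13333 = 0.0041237, so P(H|E) = 0.0041237/(1+0.0041237) = 0.0041.

P(H | E) ≈ 0.0041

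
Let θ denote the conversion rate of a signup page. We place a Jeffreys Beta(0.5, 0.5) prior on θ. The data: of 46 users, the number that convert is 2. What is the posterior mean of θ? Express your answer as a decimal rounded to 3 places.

Observing 2 successes and 44 failures updates Beta(0.5, 0.5) by adding the success and failure counts to the two shape parameters: α = 0.5+2 = 2.5, β = 0.5+44 = 44.5.
E[θ | data] = 2.5/(2.5+44.5) = 0.053.

Posterior mean ≈ 0.053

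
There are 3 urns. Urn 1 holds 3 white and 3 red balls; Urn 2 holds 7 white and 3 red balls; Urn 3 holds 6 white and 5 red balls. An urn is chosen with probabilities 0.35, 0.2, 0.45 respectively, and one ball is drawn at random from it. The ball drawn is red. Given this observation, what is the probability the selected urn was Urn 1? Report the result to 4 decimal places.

Tabulate prior·likelihood by source: [1] prior 0.35, lik 0.5, product 0.1750; [2] prior 0.2, lik 0.3, product 0.06000; [3] prior 0.45, lik 0.4545, product 0.2045.
Normalizing constant = 0.43955; the posterior for Urn 1 is its product over the sum, 0.1750/0.43955 = 0.3981.

Posterior probability ≈ 0.3981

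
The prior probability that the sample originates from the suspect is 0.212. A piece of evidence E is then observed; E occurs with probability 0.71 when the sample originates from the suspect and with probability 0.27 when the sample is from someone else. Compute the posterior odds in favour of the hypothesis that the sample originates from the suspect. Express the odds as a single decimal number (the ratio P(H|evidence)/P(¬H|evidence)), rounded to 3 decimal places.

Prior odds = 0.212/(1−0.212) = 0.26904.
Likelihood ratio for E = 0.71/0.27 = 2.6296.
Posterior odds = prior odds × LR = 0.70746.

Posterior odds ≈ 0.707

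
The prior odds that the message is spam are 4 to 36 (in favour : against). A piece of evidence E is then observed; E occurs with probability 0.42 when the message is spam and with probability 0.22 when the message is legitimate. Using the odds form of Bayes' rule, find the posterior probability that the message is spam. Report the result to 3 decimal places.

Prior odds = 4/36 = 0.11111.
Likelihood ratio for E = 0.42/0.22 = 1.9091.
Posterior odds = prior odds × LR = 0.21212.
Posterior probability = odds/(1+odds) = 0.21212/1.2121 = 0.175.

Posterior probability ≈ 0.175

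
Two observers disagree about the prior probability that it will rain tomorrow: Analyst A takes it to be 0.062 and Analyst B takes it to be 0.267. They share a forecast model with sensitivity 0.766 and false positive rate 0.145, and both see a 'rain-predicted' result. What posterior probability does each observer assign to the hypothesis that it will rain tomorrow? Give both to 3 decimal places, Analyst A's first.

The likelihood ratio for a 'rain-predicted' result is 0.766/0.145 = 5.2828.
Analyst A: prior odds 0.062/0.938 = 0.066098; posterior odds 0.34918; posterior probability 0.259.
Analyst B: prior odds 0.267/0.733 = 0.36426; posterior odds 1.9243; posterior probability 0.658.

Analyst A: 0.259; Analyst B: 0.658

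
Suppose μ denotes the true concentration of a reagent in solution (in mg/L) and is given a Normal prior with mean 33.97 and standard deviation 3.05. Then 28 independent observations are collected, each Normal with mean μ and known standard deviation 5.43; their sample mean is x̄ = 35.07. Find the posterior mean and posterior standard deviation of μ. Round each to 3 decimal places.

With known σ, the Normal prior is conjugate. Weight on the data is w = (n/σ²)/(n/σ² + 1/τ₀²) = 0.949639/(0.949639+0.107498) = 0.89831.
Posterior mean = w·x̄ + (1−w)·μ₀ = 0.89831·35.07 + 0.10169·33.97 = 34.958. Posterior variance = 1/(0.949639+0.107498) = 0.945952, so SD = 0.973.

Posterior mean ≈ 34.958; posterior SD ≈ 0.973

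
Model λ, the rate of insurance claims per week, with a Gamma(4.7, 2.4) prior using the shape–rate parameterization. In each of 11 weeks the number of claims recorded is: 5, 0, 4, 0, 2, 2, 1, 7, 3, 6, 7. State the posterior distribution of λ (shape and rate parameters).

Posterior: Gamma(shape=41.7, rate=13.4)

Total count ∑xᵢ = 37 over n = 11 weeks.
Gamma is conjugate to the Poisson likelihood: posterior is Gamma(shape = 4.7+37 = 41.7, rate = 2.4+11 = 13.4).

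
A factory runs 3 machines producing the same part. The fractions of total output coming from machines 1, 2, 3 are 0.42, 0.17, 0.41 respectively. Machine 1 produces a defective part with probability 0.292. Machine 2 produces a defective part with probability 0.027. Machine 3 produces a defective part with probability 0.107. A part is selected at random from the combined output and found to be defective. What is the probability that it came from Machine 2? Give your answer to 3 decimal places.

Posterior probability ≈ 0.027

P(defective|M1) = 0.292; P(defective|M2) = 0.027; P(defective|M3) = 0.107.
Prior × likelihood for each source: 0.42·0.292=0.1226, 0.17·0.027=0.004590, 0.41·0.107=0.04387. Summing gives P(defective) = 0.17110.
P(Machine 2 | defective) = 0.004590 / 0.17110 = 0.027.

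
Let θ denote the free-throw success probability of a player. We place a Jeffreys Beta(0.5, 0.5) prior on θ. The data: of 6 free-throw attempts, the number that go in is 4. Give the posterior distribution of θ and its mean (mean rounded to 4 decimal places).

Observing 4 successes and 2 failures updates Beta(0.5, 0.5) by adding the success and failure counts to the two shape parameters: α = 0.5+4 = 4.5, β = 0.5+2 = 2.5.
E[θ | data] = 4.5/(4.5+2.5) = 0.6429.

Posterior: Beta(4.5, 2.5); mean ≈ 0.6429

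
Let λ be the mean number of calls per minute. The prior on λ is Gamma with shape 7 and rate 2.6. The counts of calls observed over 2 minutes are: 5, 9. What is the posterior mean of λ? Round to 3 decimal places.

The Poisson likelihood adds the total count to the shape and the number of exposure periods to the rate. Here ∑xᵢ = 14 and n = 2, so shape 7→21 and rate 2.6→4.6.
Posterior mean = shape/rate = 21/4.6 = 4.565.

Posterior mean ≈ 4.565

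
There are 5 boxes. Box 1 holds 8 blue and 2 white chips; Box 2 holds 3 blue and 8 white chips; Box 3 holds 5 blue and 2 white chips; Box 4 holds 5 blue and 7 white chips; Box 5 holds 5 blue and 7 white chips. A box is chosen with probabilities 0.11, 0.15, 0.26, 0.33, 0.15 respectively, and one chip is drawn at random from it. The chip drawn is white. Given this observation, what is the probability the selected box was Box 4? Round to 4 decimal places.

Posterior probability ≈ 0.3966

Tabulate prior·likelihood by source: [1] prior 0.11, lik 0.2, product 0.02200; [2] prior 0.15, lik 0.7273, product 0.1091; [3] prior 0.26, lik 0.2857, product 0.07429; [4] prior 0.33, lik 0.5833, product 0.1925; [5] prior 0.15, lik 0.5833, product 0.08750.
Normalizing constant = 0.48538; the posterior for Box 4 is its product over the sum, 0.1925/0.48538 = 0.3966.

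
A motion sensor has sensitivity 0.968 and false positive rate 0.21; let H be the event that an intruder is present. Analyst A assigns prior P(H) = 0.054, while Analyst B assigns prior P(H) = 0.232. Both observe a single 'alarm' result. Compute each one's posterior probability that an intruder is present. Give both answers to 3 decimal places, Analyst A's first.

Analyst A: 0.208; Analyst B: 0.582

The likelihood ratio for an 'alarm' result is 0.968/0.21 = 4.6095.
Analyst A: prior odds 0.054/0.946 = 0.057082; posterior odds 0.26312; posterior probability 0.208.
Analyst B: prior odds 0.232/0.768 = 0.30208; posterior odds 1.3925; posterior probability 0.582.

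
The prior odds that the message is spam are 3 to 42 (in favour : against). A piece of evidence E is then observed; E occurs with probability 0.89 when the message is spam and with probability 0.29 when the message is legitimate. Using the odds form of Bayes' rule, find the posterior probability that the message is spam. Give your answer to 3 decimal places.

Prior odds = 3/42 = 0.071429. In log-odds, ln(0.071429) = -2.6391.
Add log likelihood ratio: ln(3.0690) = 1.1213.
Posterior log-odds = -1.5177, so posterior odds = exp(-1.5177) = 0.21921. Converting, P(H|E) = 0.21921/1.2192 = 0.180.

Posterior probability ≈ 0.180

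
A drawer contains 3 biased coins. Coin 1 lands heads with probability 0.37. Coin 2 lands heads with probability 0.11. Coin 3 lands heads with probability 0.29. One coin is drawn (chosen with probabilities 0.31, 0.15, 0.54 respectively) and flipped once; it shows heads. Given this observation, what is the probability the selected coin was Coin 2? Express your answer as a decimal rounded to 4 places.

Tabulate prior·likelihood by source: [1] prior 0.31, lik 0.37, product 0.1147; [2] prior 0.15, lik 0.11, product 0.01650; [3] prior 0.54, lik 0.29, product 0.1566.
Normalizing constant = 0.28780; the posterior for Coin 2 is its product over the sum, 0.01650/0.28780 = 0.0573.

Posterior probability ≈ 0.0573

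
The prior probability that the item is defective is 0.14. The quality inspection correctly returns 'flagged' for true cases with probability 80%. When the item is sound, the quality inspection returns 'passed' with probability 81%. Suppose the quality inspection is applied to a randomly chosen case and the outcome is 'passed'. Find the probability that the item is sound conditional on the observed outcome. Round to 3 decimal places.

Write H for 'the item is defective'. Prior odds H:¬H = 0.14/0.86 = 0.16279. For the 'passed' outcome, the likelihood ratio is 0.2/0.81 = 0.24691.
Posterior odds = 0.16279 × 0.24691 = 0.040195, so P(H|E) = 0.040195/(1+0.040195) = 0.039. Then P(¬H|E) = 1 − 0.039 = 0.961.

P(¬H | E) ≈ 0.961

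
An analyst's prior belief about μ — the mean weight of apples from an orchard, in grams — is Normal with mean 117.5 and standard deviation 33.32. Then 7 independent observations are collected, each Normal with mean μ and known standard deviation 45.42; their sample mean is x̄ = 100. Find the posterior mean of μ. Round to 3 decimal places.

Posterior mean ≈ 103.671

Prior precision 1/τ₀² = 1/33.32² = 0.00090072; data precision n/σ² = 7/45.42² = 0.00339316.
Posterior precision = 0.00090072 + 0.00339316 = 0.00429388.
Posterior mean = (0.00090072·117.5 + 0.00339316·100) / 0.00429388 = 103.671.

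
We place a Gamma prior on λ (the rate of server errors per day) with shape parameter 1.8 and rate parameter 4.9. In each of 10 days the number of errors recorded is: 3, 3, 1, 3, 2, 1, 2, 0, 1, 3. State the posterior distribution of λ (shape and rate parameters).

Total count ∑xᵢ = 19 over n = 10 days.
Gamma is conjugate to the Poisson likelihood: posterior is Gamma(shape = 1.8+19 = 20.8, rate = 4.9+10 = 14.9).

Posterior: Gamma(shape=20.8, rate=14.9)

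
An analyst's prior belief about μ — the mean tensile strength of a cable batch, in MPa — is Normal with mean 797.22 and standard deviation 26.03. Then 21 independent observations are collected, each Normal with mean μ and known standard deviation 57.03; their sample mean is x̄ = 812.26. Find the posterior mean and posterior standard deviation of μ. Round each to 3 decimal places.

Posterior mean ≈ 809.462; posterior SD ≈ 11.228

Prior precision 1/τ₀² = 1/26.03² = 0.00147588; data precision n/σ² = 21/57.03² = 0.00645673.
Posterior precision = 0.00147588 + 0.00645673 = 0.00793261, giving posterior SD = 1/√0.00793261 = 11.228.
Posterior mean = (0.00147588·797.22 + 0.00645673·812.26) / 0.00793261 = 809.462.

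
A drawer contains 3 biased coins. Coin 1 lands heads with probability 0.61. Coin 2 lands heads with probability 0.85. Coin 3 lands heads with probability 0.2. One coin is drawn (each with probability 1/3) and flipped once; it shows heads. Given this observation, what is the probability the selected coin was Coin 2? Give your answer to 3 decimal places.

P(heads|C1) = 0.61; P(heads|C2) = 0.85; P(heads|C3) = 0.2.
Prior × likelihood for each source: 0.333333·0.61=0.2033, 0.333333·0.85=0.2833, 0.333333·0.2=0.06667. Summing gives P(heads) = 0.55333.
P(Coin 2 | heads) = 0.2833 / 0.55333 = 0.512.

Posterior probability ≈ 0.512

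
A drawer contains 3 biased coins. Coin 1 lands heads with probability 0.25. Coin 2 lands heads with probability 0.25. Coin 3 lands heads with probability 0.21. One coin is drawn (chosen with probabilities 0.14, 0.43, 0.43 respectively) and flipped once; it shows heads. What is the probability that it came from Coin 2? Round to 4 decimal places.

Posterior probability ≈ 0.4618

Tabulate prior·likelihood by source: [1] prior 0.14, lik 0.25, product 0.03500; [2] prior 0.43, lik 0.25, product 0.1075; [3] prior 0.43, lik 0.21, product 0.09030.
Normalizing constant = 0.23280; the posterior for Coin 2 is its product over the sum, 0.1075/0.23280 = 0.4618.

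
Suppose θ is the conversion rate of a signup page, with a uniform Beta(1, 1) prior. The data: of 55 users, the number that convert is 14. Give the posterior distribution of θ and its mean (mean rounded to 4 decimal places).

Posterior: Beta(15, 42); mean ≈ 0.2632

The binomial likelihood is conjugate to the Beta prior: with 14 successes and 41 failures, the posterior is Beta(1+14, 1+41) = Beta(15, 42).
Posterior mean = α/(α+β) = 15/57 = 0.2632.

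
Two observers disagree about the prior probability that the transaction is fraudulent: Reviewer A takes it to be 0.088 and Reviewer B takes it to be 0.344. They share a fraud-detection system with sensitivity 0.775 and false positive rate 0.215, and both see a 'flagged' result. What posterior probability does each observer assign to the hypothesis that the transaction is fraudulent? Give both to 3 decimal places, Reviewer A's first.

P('+'|H) = 0.775, P('+'|¬H) = 0.215.
Reviewer A: numerator 0.775·0.088 = 0.068200; evidence = 0.068200+0.215·0.912 = 0.26428; posterior = 0.258.
Reviewer B: numerator 0.775·0.344 = 0.26660; evidence = 0.26660+0.215·0.656 = 0.40764; posterior = 0.654.

Reviewer A: 0.258; Reviewer B: 0.654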